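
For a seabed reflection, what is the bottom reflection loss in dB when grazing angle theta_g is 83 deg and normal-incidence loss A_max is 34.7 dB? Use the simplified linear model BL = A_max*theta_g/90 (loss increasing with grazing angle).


BL = A_max * theta_g / 90 = 34.7 * 83 / 90 = 32.0

32.0 dB


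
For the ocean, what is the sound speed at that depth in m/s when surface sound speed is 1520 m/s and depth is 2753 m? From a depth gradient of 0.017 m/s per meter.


1566.801 m/s


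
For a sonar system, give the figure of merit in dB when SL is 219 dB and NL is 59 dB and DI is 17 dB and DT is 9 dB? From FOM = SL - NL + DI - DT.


FOM = SL - NL + DI - DT = 219 - 59 + 17 - 9 = 168

168 dB


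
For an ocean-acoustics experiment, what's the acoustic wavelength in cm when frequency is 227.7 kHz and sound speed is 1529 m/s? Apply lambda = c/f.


lambda = c/f = 1529 / 227700 = 0.0067 m = 0.67 cm

0.67 cm


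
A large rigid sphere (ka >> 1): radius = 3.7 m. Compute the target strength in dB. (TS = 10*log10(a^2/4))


TS = 10*log10(3.7^2 / 4) = 10*log10(3.4225) = 5.34

5.34 dB


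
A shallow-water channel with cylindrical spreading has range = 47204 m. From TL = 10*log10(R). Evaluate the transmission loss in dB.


46.74 dB


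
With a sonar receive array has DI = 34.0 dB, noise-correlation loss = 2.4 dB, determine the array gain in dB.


31.6 dB


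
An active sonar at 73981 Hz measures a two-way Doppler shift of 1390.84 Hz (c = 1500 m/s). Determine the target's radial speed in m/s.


14.1 m/s


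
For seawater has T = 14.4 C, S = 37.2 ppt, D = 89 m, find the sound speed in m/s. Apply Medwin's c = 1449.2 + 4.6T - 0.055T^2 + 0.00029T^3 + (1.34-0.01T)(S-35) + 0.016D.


c = 1449.2 + 4.6*14.4 - 0.055*14.4^2 + 0.00029*14.4^3 + (1.34 - 0.01*14.4)*(37.2 - 35) + 0.016*89 = 1508.96

1508.96 m/s


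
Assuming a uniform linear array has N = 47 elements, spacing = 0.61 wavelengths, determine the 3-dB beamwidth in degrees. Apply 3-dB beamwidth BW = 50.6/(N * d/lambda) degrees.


1.76 deg


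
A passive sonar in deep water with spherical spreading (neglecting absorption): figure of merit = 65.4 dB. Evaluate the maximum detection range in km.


At max range FOM = TL, so 20*log10(R) = 65.4
R = 10^(65.4/20) = 1862.09 m = 1.86 km

1.86 km


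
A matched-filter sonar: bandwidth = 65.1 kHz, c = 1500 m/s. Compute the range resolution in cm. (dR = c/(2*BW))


1.15 cm


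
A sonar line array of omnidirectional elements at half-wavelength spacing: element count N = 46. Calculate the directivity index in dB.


DI = 10*log10(46) = 16.63

16.63 dB


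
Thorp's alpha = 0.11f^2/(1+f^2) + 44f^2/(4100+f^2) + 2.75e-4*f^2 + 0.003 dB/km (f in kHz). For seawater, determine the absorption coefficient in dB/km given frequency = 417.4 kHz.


f^2 = 174222.76
alpha = 0.11*174222.76/(1+174222.76) + 44*174222.76/(4100+174222.76) + 2.75e-4*174222.76 + 0.003 = 91.013

91.013 dB/km


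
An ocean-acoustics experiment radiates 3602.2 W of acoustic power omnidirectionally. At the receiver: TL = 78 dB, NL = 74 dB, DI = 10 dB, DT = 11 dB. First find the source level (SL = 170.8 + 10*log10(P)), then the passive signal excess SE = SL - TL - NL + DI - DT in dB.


Step 1: SL = 170.8 + 10*log10(3602.2) = 206.37 dB
Step 2: SE = SL - TL - NL + DI - DT = 206.37 - 78 - 74 + 10 - 11 = 53.37

53.37 dB


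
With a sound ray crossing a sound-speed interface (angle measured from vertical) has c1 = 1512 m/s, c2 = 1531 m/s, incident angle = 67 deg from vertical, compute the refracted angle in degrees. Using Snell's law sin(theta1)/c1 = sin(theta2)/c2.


sin(theta2) = (c2/c1)*sin(theta1) = (1531/1512)*sin(67 deg) = 0.93207
theta2 = arcsin(0.93207) = 68.76

68.76 deg


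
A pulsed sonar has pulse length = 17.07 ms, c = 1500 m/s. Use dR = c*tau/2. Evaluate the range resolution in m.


dR = c*tau/2 = 1500 * 17.07e-3 / 2 = 12.8025

12.8025 m


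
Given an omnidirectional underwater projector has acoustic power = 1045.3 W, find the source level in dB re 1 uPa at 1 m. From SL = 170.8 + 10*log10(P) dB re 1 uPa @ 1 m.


SL = 170.8 + 10*log10(1045.3) = 170.8 + 30.19 = 200.99

200.99 dB


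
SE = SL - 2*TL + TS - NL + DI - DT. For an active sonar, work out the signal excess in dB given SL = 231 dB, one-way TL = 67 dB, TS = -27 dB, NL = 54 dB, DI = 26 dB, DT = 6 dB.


SE = SL - 2*TL + TS - NL + DI - DT = 231 - 2*67 + (-27) - 54 + 26 - 6 = 36

36 dB


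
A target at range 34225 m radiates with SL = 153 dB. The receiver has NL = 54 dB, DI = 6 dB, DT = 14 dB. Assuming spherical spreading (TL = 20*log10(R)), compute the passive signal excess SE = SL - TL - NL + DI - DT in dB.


Step 1: TL = 20*log10(34225) = 90.69 dB
Step 2: SE = 153 - 90.69 - 54 + 6 - 14 = 0.31

0.31 dB


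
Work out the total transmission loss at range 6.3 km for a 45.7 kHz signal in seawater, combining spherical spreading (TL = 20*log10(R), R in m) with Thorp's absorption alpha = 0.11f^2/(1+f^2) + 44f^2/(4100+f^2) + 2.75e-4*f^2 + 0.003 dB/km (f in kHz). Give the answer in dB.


173.87 dB


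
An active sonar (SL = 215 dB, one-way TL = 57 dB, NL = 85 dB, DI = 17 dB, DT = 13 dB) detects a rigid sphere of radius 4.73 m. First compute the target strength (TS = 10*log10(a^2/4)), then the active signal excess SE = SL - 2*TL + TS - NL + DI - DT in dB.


Step 1: TS = 10*log10(4.73^2/4) = 7.48 dB
Step 2: SE = SL - 2*TL + TS - NL + DI - DT = 215 - 2*57 + (7.48) - 85 + 17 - 13 = 27.48

27.48 dB


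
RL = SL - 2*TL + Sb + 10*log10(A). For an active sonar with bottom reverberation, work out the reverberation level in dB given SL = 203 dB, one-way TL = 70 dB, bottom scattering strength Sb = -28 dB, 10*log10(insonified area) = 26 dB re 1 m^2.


61 dB


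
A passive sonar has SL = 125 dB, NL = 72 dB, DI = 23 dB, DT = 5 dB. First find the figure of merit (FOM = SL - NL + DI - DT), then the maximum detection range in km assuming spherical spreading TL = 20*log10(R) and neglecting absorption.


Step 1: FOM = SL - NL + DI - DT = 125 - 72 + 23 - 5 = 71 dB
Step 2: at max range FOM = TL = 20*log10(R), so R = 10^(71/20) = 3548.13 m = 3.55 km

3.55 km


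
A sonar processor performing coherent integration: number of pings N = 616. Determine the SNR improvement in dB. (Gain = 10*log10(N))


Gain = 10*log10(616) = 27.9

27.9 dB


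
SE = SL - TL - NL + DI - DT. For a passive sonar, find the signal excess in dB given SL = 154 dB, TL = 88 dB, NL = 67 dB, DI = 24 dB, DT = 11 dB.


SE = SL - TL - NL + DI - DT = 154 - 88 - 67 + 24 - 11 = 12

12 dB


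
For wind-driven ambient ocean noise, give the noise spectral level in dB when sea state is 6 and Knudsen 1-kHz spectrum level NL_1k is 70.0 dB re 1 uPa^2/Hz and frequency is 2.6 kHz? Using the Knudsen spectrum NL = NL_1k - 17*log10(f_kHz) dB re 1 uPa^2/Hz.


NL = NL_1k - 17*log10(f_kHz) = 70.0 - 17*log10(2.6) = 70.0 - (7.05) = 62.95

62.95 dB


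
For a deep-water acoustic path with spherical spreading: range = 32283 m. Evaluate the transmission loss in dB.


TL = 20*log10(32283) = 90.18

90.18 dB


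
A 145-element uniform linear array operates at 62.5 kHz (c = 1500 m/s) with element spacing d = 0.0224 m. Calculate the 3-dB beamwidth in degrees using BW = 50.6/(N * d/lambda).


0.37 deg


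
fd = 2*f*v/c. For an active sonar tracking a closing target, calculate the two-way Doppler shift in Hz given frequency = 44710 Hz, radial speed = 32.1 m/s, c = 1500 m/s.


fd = 2*f*v/c = 2 * 44710 * 32.1 / 1500 = 1913.59

1913.59 Hz


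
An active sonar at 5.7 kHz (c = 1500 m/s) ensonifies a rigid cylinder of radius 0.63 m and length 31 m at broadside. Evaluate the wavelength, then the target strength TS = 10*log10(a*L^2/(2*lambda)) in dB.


Step 1: lambda = c/f = 1500/5700 = 0.26316 m
Step 2: TS = 10*log10(a*L^2/(2*lambda)) = 10*log10(0.63*31^2/(2*0.26316)) = 30.61

30.61 dB


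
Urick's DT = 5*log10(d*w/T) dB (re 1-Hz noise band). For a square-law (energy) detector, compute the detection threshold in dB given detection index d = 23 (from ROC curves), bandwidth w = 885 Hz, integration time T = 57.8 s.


DT = 5*log10(d*w/T) = 5*log10(23 * 885 / 57.8) = 5*log10(352.16) = 12.73

12.73 dB


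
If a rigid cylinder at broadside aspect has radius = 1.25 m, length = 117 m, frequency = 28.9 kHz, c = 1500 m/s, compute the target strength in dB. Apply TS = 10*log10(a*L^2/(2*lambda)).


lambda = 1500/28900 = 0.0519 m
TS = 10*log10(1.25*117^2/(2*0.0519)) = 52.17

52.17 dB


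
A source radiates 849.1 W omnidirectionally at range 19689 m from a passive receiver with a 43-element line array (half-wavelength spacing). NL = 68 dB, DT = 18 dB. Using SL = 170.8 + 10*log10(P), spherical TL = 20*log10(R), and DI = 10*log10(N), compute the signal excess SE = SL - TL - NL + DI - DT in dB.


44.54 dB


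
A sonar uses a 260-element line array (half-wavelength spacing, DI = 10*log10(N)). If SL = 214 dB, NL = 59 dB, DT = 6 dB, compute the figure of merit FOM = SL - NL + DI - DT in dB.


173.15 dB


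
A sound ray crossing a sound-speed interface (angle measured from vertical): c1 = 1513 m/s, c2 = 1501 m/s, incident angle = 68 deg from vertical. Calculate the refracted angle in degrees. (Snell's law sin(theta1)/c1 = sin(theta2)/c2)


sin(theta2) = (c2/c1)*sin(theta1) = (1501/1513)*sin(68 deg) = 0.91983
theta2 = arcsin(0.91983) = 66.9

66.9 deg


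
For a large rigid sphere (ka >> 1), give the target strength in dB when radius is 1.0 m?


TS = 10*log10(1.0^2 / 4) = 10*log10(0.25) = -6.02

-6.02 dB


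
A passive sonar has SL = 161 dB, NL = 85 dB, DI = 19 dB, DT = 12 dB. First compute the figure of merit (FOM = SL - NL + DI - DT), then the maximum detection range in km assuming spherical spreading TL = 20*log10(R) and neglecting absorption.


Step 1: FOM = SL - NL + DI - DT = 161 - 85 + 19 - 12 = 83 dB
Step 2: at max range FOM = TL = 20*log10(R), so R = 10^(83/20) = 14125.38 m = 14.13 km

14.13 km


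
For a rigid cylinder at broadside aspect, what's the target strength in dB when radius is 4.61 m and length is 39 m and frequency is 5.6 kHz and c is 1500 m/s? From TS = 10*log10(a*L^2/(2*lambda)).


lambda = 1500/5600 = 0.26786 m
TS = 10*log10(4.61*39^2/(2*0.26786)) = 41.17

41.17 dB


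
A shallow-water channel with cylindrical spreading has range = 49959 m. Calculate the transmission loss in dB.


46.99 dB


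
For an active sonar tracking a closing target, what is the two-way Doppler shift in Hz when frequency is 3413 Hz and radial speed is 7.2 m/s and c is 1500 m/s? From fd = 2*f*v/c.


fd = 2*f*v/c = 2 * 3413 * 7.2 / 1500 = 32.76

32.76 Hz


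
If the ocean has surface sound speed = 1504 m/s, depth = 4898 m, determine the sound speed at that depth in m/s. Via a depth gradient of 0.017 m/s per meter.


1587.266 m/s


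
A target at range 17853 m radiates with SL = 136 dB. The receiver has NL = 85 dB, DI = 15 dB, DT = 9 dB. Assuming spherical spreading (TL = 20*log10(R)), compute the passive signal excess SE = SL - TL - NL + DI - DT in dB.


Step 1: TL = 20*log10(17853) = 85.03 dB
Step 2: SE = 136 - 85.03 - 85 + 15 - 9 = -28.03

-28.03 dB


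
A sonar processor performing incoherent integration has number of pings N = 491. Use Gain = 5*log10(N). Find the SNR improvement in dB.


13.46 dB


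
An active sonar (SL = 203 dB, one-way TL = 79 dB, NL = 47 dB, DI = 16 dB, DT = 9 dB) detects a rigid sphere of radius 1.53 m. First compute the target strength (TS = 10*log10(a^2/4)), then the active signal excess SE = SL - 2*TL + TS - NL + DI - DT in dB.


Step 1: TS = 10*log10(1.53^2/4) = -2.33 dB
Step 2: SE = SL - 2*TL + TS - NL + DI - DT = 203 - 2*79 + (-2.33) - 47 + 16 - 9 = 2.67

2.67 dB


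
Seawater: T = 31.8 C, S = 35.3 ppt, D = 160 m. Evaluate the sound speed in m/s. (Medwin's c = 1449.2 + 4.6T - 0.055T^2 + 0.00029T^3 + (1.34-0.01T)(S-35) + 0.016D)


c = 1449.2 + 4.6*31.8 - 0.055*31.8^2 + 0.00029*31.8^3 + (1.34 - 0.01*31.8)*(35.3 - 35) + 0.016*160 = 1552.05

1552.05 m/s


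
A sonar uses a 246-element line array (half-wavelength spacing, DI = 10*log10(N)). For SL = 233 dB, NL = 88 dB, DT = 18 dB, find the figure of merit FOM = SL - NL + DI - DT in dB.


Step 1: DI = 10*log10(246) = 23.91 dB
Step 2: FOM = SL - NL + DI - DT = 233 - 88 + 23.91 - 18 = 150.91

150.91 dB


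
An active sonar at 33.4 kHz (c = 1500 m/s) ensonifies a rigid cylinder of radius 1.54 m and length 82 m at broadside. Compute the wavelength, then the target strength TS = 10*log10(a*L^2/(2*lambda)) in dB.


Step 1: lambda = c/f = 1500/33400 = 0.04491 m
Step 2: TS = 10*log10(a*L^2/(2*lambda)) = 10*log10(1.54*82^2/(2*0.04491)) = 50.62

50.62 dB


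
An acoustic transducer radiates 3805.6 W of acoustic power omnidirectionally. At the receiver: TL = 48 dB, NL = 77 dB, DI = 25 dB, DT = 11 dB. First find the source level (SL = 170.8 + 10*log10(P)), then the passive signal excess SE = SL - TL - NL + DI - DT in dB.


Step 1: SL = 170.8 + 10*log10(3805.6) = 206.6 dB
Step 2: SE = SL - TL - NL + DI - DT = 206.6 - 48 - 77 + 25 - 11 = 95.6

95.6 dB


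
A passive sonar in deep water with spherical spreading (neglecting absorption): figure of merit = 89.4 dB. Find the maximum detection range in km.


At max range FOM = TL, so 20*log10(R) = 89.4
R = 10^(89.4/20) = 29512.09 m = 29.51 km

29.51 km


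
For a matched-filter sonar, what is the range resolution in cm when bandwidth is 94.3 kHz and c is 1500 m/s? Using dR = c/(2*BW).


0.8 cm


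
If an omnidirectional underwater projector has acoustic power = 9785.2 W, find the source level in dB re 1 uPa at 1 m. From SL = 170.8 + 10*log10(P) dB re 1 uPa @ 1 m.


SL = 170.8 + 10*log10(9785.2) = 170.8 + 39.91 = 210.71

210.71 dB


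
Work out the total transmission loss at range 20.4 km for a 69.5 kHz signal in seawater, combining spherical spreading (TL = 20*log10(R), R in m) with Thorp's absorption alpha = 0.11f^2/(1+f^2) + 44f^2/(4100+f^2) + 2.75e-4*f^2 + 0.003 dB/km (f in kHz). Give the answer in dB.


Step 1 (Thorp): alpha = 0.11*4830.25/(1+4830.25) + 44*4830.25/(4100+4830.25) + 2.75e-4*4830.25 + 0.003 = 25.2403 dB/km
Step 2: TL_spread = 20*log10(20400) = 86.19 dB
Step 3: TL_abs = alpha*R = 25.2403 * 20.4 = 514.9 dB
Step 4: TL_total = 86.19 + 514.9 = 601.09

601.09 dB


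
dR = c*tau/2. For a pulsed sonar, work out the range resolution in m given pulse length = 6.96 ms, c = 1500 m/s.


dR = c*tau/2 = 1500 * 6.96e-3 / 2 = 5.22

5.22 m


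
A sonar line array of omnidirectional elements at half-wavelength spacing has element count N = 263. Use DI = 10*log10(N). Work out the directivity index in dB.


DI = 10*log10(263) = 24.2

24.2 dB


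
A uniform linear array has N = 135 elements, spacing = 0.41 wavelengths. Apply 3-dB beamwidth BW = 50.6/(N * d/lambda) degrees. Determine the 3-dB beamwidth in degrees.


BW = 50.6 / (135 * 0.41) = 50.6 / 55.35 = 0.91

0.91 deg


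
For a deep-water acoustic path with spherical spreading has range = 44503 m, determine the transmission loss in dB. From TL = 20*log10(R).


TL = 20*log10(44503) = 92.97

92.97 dB


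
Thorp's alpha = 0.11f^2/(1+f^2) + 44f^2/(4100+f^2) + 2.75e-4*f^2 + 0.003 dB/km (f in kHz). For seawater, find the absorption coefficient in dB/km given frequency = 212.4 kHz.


f^2 = 45113.76
alpha = 0.11*45113.76/(1+45113.76) + 44*45113.76/(4100+45113.76) + 2.75e-4*45113.76 + 0.003 = 52.854

52.854 dB/km


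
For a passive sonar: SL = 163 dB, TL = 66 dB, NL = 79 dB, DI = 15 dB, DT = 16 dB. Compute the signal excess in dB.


SE = SL - TL - NL + DI - DT = 163 - 66 - 79 + 15 - 16 = 17

17 dB


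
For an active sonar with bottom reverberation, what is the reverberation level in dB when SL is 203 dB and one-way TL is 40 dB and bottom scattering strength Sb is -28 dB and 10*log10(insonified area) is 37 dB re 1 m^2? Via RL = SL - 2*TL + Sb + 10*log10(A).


RL = SL - 2*TL + Sb + 10*log10(A) = 203 - 2*40 + (-28) + 37 = 132

132 dB


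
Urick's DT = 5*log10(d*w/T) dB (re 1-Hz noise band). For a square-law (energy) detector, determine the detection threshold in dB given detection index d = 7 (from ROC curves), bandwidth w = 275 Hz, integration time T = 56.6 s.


7.66 dB


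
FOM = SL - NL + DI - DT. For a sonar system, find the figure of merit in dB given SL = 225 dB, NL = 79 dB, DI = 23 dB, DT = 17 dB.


FOM = SL - NL + DI - DT = 225 - 79 + 23 - 17 = 152

152 dB


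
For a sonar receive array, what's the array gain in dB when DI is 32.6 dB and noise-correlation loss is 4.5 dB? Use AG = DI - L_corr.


28.1 dB


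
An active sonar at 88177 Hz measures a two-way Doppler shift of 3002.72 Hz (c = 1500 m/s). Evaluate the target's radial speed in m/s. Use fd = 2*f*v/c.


From fd = 2*f*v/c, v = c*fd/(2*f) = 1500 * 3002.72 / (2*88177) = 25.54

25.54 m/s


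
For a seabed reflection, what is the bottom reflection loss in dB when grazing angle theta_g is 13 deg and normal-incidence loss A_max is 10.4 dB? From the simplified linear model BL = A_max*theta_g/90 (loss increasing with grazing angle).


BL = A_max * theta_g / 90 = 10.4 * 13 / 90 = 1.5

1.5 dB


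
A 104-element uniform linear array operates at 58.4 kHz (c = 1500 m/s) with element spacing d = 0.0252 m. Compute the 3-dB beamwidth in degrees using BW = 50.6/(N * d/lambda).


Step 1: lambda = 1500/58400 = 0.02568 m
Step 2: d/lambda = 0.0252/0.02568 = 0.9813
Step 3: BW = 50.6/(N * d/lambda) = 50.6/(104 * 0.9813) = 0.5

0.5 deg


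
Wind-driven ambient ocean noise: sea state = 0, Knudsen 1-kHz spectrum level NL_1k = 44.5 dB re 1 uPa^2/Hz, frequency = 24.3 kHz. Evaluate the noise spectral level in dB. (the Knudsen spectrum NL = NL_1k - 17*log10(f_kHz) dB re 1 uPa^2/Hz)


20.94 dB


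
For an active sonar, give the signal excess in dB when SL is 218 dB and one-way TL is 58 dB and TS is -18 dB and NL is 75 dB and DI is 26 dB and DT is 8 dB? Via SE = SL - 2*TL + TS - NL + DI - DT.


SE = SL - 2*TL + TS - NL + DI - DT = 218 - 2*58 + (-18) - 75 + 26 - 8 = 27

27 dB


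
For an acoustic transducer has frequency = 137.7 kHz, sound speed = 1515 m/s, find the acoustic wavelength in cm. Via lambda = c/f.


1.1 cm


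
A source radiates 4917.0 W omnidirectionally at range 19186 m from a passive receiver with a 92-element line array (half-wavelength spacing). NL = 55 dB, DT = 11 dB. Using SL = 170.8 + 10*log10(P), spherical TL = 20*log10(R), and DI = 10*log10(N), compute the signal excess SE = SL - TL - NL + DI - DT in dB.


75.7 dB


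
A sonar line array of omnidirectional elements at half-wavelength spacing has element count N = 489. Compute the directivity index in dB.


DI = 10*log10(489) = 26.89

26.89 dB


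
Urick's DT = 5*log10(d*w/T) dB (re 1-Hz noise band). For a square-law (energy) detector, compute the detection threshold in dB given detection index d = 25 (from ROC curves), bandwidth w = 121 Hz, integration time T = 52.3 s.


DT = 5*log10(d*w/T) = 5*log10(25 * 121 / 52.3) = 5*log10(57.84) = 8.81

8.81 dB


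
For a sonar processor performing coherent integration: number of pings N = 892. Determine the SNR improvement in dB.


29.5 dB


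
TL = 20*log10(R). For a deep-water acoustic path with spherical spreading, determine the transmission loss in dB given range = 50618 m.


TL = 20*log10(50618) = 94.09

94.09 dB


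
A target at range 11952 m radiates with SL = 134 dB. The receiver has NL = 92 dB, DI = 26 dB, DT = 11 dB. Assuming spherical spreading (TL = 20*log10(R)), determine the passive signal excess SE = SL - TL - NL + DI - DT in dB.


-24.55 dB


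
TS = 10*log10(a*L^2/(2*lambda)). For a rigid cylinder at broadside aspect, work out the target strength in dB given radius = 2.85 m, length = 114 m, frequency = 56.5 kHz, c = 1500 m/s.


lambda = 1500/56500 = 0.02655 m
TS = 10*log10(2.85*114^2/(2*0.02655)) = 58.44

58.44 dB


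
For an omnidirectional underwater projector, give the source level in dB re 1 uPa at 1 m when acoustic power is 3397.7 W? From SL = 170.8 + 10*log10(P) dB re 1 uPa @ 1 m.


SL = 170.8 + 10*log10(3397.7) = 170.8 + 35.31 = 206.11

206.11 dB


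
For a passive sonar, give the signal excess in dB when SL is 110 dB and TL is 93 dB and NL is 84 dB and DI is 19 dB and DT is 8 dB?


SE = SL - TL - NL + DI - DT = 110 - 93 - 84 + 19 - 8 = -56

-56 dB


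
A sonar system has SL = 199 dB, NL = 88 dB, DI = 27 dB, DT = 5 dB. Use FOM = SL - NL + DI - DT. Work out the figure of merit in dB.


133 dB


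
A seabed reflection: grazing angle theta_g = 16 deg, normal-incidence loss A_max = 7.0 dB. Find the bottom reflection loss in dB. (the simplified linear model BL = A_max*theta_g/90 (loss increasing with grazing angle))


1.24 dB


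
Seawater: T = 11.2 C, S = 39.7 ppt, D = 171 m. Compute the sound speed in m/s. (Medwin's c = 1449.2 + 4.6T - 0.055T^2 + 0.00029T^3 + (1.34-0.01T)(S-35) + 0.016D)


c = 1449.2 + 4.6*11.2 - 0.055*11.2^2 + 0.00029*11.2^3 + (1.34 - 0.01*11.2)*(39.7 - 35) + 0.016*171 = 1502.74

1502.74 m/s


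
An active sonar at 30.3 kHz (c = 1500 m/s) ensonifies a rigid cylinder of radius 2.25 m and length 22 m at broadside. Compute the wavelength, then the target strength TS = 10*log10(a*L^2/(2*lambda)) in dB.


Step 1: lambda = c/f = 1500/30300 = 0.0495 m
Step 2: TS = 10*log10(a*L^2/(2*lambda)) = 10*log10(2.25*22^2/(2*0.0495)) = 40.41

40.41 dB


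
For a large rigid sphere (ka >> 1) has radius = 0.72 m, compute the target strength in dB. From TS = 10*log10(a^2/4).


TS = 10*log10(0.72^2 / 4) = 10*log10(0.1296) = -8.87

-8.87 dB


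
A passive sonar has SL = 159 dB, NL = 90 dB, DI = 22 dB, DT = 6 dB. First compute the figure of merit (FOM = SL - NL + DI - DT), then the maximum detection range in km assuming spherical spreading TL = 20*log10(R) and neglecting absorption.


Step 1: FOM = SL - NL + DI - DT = 159 - 90 + 22 - 6 = 85 dB
Step 2: at max range FOM = TL = 20*log10(R), so R = 10^(85/20) = 17782.79 m = 17.78 km

17.78 km


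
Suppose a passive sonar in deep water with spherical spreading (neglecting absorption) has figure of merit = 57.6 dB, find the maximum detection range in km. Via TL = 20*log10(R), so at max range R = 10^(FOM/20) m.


At max range FOM = TL, so 20*log10(R) = 57.6
R = 10^(57.6/20) = 758.58 m = 0.76 km

0.76 km


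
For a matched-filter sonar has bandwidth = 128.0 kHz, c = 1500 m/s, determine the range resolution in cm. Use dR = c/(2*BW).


0.59 cm


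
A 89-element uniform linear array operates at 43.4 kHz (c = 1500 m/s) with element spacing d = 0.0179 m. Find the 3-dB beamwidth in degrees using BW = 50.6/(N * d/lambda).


Step 1: lambda = 1500/43400 = 0.03456 m
Step 2: d/lambda = 0.0179/0.03456 = 0.5179
Step 3: BW = 50.6/(N * d/lambda) = 50.6/(89 * 0.5179) = 1.1

1.1 deg


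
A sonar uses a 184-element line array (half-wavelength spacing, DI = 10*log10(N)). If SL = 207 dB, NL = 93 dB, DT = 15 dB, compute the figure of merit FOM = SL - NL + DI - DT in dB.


Step 1: DI = 10*log10(184) = 22.65 dB
Step 2: FOM = SL - NL + DI - DT = 207 - 93 + 22.65 - 15 = 121.65

121.65 dB


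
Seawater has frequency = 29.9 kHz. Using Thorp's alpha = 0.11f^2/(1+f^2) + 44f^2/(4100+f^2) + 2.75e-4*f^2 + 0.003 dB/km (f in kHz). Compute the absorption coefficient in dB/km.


f^2 = 894.01
alpha = 0.11*894.01/(1+894.01) + 44*894.01/(4100+894.01) + 2.75e-4*894.01 + 0.003 = 8.235

8.235 dB/km


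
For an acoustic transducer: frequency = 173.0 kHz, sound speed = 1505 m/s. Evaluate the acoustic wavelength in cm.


lambda = c/f = 1505 / 173000 = 0.0087 m = 0.87 cm

0.87 cm


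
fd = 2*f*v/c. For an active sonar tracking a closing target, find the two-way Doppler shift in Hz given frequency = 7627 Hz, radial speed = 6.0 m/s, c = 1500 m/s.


fd = 2*f*v/c = 2 * 7627 * 6.0 / 1500 = 61.02

61.02 Hz


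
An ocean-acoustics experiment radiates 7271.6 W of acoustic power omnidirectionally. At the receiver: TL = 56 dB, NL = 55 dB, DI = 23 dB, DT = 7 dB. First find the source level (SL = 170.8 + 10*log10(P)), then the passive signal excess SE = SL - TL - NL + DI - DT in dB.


Step 1: SL = 170.8 + 10*log10(7271.6) = 209.42 dB
Step 2: SE = SL - TL - NL + DI - DT = 209.42 - 56 - 55 + 23 - 7 = 114.42

114.42 dB


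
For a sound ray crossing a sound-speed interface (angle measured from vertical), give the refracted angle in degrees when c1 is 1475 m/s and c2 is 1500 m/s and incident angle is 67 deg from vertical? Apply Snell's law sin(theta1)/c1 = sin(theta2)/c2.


sin(theta2) = (c2/c1)*sin(theta1) = (1500/1475)*sin(67 deg) = 0.93611
theta2 = arcsin(0.93611) = 69.41

69.41 deg


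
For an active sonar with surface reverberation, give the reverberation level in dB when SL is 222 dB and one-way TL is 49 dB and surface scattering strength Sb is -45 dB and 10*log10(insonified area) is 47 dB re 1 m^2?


RL = SL - 2*TL + Sb + 10*log10(A) = 222 - 2*49 + (-45) + 47 = 126

126 dB


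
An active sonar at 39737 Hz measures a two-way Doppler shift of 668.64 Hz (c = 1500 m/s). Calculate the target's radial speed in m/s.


From fd = 2*f*v/c, v = c*fd/(2*f) = 1500 * 668.64 / (2*39737) = 12.62

12.62 m/s


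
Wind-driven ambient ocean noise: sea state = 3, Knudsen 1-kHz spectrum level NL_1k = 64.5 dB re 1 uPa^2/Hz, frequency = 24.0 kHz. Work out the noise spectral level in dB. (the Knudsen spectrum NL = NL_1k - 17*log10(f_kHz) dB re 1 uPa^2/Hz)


NL = NL_1k - 17*log10(f_kHz) = 64.5 - 17*log10(24.0) = 64.5 - (23.46) = 41.04

41.04 dB


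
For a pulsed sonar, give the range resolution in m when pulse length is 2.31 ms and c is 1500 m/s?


dR = c*tau/2 = 1500 * 2.31e-3 / 2 = 1.7325

1.7325 m


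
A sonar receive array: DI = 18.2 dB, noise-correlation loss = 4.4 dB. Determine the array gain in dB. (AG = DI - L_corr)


AG = DI - L_corr = 18.2 - 4.4 = 13.8

13.8 dB


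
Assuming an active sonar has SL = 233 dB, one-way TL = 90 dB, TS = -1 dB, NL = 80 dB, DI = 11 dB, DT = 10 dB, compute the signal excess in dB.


SE = SL - 2*TL + TS - NL + DI - DT = 233 - 2*90 + (-1) - 80 + 11 - 10 = -27

-27 dB


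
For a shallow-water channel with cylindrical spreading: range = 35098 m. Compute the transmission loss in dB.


45.45 dB


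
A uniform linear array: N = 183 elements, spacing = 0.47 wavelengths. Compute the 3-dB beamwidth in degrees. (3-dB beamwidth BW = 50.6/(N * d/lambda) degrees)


BW = 50.6 / (183 * 0.47) = 50.6 / 86.01 = 0.59

0.59 deg


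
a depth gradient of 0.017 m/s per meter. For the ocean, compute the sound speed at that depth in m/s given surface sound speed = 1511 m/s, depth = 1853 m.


c = 1511 + 0.017 * 1853 = 1542.501

1542.501 m/s


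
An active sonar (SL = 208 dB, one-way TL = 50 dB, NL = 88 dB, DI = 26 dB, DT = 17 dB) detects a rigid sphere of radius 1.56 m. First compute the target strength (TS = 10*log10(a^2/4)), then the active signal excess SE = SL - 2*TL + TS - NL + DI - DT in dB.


Step 1: TS = 10*log10(1.56^2/4) = -2.16 dB
Step 2: SE = SL - 2*TL + TS - NL + DI - DT = 208 - 2*50 + (-2.16) - 88 + 26 - 17 = 26.84

26.84 dB


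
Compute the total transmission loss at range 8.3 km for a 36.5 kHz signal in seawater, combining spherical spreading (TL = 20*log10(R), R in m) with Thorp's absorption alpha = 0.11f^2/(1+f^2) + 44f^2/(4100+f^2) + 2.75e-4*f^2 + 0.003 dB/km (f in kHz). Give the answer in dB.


Step 1 (Thorp): alpha = 0.11*1332.25/(1+1332.25) + 44*1332.25/(4100+1332.25) + 2.75e-4*1332.25 + 0.003 = 11.2702 dB/km
Step 2: TL_spread = 20*log10(8300) = 78.38 dB
Step 3: TL_abs = alpha*R = 11.2702 * 8.3 = 93.54 dB
Step 4: TL_total = 78.38 + 93.54 = 171.92

171.92 dB


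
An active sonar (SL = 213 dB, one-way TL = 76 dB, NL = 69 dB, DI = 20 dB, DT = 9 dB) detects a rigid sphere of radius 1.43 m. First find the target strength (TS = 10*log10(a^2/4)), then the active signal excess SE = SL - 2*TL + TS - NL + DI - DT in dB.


Step 1: TS = 10*log10(1.43^2/4) = -2.91 dB
Step 2: SE = SL - 2*TL + TS - NL + DI - DT = 213 - 2*76 + (-2.91) - 69 + 20 - 9 = 0.09

0.09 dB


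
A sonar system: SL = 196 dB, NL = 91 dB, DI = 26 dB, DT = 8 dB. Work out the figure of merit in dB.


FOM = SL - NL + DI - DT = 196 - 91 + 26 - 8 = 123

123 dB


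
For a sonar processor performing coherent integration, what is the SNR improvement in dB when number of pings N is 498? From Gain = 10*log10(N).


Gain = 10*log10(498) = 26.97

26.97 dB


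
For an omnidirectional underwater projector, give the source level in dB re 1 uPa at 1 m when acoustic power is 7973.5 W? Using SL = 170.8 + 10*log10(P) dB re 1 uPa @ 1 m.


SL = 170.8 + 10*log10(7973.5) = 170.8 + 39.02 = 209.82

209.82 dB


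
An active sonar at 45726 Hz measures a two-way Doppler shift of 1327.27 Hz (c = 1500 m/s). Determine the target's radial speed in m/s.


From fd = 2*f*v/c, v = c*fd/(2*f) = 1500 * 1327.27 / (2*45726) = 21.77

21.77 m/s


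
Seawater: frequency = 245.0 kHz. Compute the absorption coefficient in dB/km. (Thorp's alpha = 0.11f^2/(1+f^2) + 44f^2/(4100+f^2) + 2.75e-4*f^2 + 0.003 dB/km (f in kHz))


f^2 = 60025.0
alpha = 0.11*60025.0/(1+60025.0) + 44*60025.0/(4100+60025.0) + 2.75e-4*60025.0 + 0.003 = 57.807

57.807 dB/km


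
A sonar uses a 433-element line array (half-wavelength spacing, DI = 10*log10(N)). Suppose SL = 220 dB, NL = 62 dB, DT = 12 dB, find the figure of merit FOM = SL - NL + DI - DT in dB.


Step 1: DI = 10*log10(433) = 26.36 dB
Step 2: FOM = SL - NL + DI - DT = 220 - 62 + 26.36 - 12 = 172.36

172.36 dB


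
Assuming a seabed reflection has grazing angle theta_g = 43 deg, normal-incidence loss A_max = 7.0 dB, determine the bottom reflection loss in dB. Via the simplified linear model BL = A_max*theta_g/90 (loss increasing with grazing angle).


BL = A_max * theta_g / 90 = 7.0 * 43 / 90 = 3.34

3.34 dB


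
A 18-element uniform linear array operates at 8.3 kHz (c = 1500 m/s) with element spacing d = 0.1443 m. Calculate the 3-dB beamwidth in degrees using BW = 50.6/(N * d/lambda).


3.52 deg


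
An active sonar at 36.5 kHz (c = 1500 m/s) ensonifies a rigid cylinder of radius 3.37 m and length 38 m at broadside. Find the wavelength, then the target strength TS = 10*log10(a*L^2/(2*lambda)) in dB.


Step 1: lambda = c/f = 1500/36500 = 0.0411 m
Step 2: TS = 10*log10(a*L^2/(2*lambda)) = 10*log10(3.37*38^2/(2*0.0411)) = 47.72

47.72 dB


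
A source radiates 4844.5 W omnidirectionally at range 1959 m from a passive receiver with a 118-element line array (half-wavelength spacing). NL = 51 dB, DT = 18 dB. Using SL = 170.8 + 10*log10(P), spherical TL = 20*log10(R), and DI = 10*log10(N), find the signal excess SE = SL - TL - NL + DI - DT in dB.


Step 1: SL = 170.8 + 10*log10(4844.5) = 207.65 dB
Step 2: TL = 20*log10(1959) = 65.84 dB
Step 3: DI = 10*log10(118) = 20.72 dB
Step 4: SE = SL - TL - NL + DI - DT = 207.65 - 65.84 - 51 + 20.72 - 18 = 93.53

93.53 dB


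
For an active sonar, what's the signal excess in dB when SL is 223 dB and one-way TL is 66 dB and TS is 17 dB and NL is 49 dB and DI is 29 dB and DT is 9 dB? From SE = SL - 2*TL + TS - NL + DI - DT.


79 dB


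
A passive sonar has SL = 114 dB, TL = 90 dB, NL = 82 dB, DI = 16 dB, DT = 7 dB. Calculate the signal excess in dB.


-49 dB


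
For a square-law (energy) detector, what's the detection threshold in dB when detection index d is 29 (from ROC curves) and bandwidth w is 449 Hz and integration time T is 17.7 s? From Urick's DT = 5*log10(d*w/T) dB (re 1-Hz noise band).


14.33 dB


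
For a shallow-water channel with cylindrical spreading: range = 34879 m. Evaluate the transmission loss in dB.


TL = 10*log10(34879) = 45.43

45.43 dB


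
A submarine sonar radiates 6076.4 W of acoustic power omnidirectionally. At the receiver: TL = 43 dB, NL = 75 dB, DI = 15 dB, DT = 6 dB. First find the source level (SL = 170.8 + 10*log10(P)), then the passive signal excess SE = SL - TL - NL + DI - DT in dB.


Step 1: SL = 170.8 + 10*log10(6076.4) = 208.64 dB
Step 2: SE = SL - TL - NL + DI - DT = 208.64 - 43 - 75 + 15 - 6 = 99.64

99.64 dB


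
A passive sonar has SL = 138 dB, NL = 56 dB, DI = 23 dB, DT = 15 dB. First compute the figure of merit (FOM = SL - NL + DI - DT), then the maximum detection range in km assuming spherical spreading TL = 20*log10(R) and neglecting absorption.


Step 1: FOM = SL - NL + DI - DT = 138 - 56 + 23 - 15 = 90 dB
Step 2: at max range FOM = TL = 20*log10(R), so R = 10^(90/20) = 31622.78 m = 31.62 km

31.62 km


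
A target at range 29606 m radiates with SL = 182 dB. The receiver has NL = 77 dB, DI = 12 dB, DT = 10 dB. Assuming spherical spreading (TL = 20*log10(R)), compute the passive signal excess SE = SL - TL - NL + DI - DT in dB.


Step 1: TL = 20*log10(29606) = 89.43 dB
Step 2: SE = 182 - 89.43 - 77 + 12 - 10 = 17.57

17.57 dB


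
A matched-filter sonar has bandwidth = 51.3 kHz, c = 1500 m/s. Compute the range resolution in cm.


1.46 cm


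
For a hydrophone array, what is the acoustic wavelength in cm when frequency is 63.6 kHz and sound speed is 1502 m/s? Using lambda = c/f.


2.36 cm


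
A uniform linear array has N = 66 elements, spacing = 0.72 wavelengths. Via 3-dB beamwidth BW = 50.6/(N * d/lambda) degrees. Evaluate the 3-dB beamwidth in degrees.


1.06 deg


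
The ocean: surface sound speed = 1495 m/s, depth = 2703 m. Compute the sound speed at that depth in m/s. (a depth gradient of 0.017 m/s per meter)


1540.951 m/s


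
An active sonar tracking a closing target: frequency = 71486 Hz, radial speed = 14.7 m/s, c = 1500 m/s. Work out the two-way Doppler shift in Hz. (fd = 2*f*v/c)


1401.13 Hz


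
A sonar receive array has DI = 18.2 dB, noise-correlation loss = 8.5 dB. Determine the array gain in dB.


AG = DI - L_corr = 18.2 - 8.5 = 9.7

9.7 dB


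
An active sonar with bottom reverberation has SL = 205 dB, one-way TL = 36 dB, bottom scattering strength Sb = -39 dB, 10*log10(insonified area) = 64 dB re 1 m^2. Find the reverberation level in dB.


RL = SL - 2*TL + Sb + 10*log10(A) = 205 - 2*36 + (-39) + 64 = 158

158 dB


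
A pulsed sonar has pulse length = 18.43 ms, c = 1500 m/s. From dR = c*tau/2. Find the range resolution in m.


dR = c*tau/2 = 1500 * 18.43e-3 / 2 = 13.8225

13.8225 m


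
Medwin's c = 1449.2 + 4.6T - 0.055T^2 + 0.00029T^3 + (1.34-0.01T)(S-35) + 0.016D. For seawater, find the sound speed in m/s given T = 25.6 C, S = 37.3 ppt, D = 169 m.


1540.98 m/s


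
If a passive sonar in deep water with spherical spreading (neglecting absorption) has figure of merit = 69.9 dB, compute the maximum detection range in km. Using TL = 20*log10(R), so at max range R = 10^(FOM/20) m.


At max range FOM = TL, so 20*log10(R) = 69.9
R = 10^(69.9/20) = 3126.08 m = 3.13 km

3.13 km


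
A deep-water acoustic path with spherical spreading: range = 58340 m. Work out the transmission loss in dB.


TL = 20*log10(58340) = 95.32

95.32 dB


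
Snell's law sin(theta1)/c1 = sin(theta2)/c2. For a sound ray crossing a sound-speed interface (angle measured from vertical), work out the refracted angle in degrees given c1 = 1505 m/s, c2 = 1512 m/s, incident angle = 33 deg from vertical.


33.17 deg


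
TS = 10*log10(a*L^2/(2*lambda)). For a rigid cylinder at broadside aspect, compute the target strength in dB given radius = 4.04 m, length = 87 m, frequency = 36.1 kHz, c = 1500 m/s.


lambda = 1500/36100 = 0.04155 m
TS = 10*log10(4.04*87^2/(2*0.04155)) = 55.66

55.66 dB


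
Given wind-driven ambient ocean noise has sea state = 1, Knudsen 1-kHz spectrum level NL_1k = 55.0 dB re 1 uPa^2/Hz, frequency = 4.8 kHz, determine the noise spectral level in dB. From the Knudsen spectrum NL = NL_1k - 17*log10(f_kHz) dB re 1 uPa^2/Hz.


NL = NL_1k - 17*log10(f_kHz) = 55.0 - 17*log10(4.8) = 55.0 - (11.58) = 43.42

43.42 dB


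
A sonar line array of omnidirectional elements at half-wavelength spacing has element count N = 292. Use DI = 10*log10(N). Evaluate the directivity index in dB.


24.65 dB


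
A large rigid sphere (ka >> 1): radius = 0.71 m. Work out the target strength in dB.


-9.0 dB


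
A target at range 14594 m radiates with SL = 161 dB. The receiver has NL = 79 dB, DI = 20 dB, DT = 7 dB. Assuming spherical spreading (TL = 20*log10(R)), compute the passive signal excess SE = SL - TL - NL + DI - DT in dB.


11.72 dB


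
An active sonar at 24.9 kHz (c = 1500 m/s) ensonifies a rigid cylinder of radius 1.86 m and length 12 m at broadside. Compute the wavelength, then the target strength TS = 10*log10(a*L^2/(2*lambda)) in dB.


Step 1: lambda = c/f = 1500/24900 = 0.06024 m
Step 2: TS = 10*log10(a*L^2/(2*lambda)) = 10*log10(1.86*12^2/(2*0.06024)) = 33.47

33.47 dB


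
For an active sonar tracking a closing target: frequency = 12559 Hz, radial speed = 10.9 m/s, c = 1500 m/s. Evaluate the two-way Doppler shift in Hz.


182.52 Hz


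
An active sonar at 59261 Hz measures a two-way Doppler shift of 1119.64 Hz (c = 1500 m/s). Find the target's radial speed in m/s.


14.17 m/s


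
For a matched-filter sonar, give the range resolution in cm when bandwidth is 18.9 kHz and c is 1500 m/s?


dR = c/(2*BW) = 1500 / (2 * 18.9e3) = 0.0397 m = 3.97 cm

3.97 cm


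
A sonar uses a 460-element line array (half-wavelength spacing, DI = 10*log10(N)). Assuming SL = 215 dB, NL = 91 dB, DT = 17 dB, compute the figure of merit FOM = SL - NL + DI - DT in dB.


Step 1: DI = 10*log10(460) = 26.63 dB
Step 2: FOM = SL - NL + DI - DT = 215 - 91 + 26.63 - 17 = 133.63

133.63 dB


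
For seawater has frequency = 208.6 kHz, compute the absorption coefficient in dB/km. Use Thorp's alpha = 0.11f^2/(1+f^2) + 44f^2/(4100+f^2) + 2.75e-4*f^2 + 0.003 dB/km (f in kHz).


f^2 = 43513.96
alpha = 0.11*43513.96/(1+43513.96) + 44*43513.96/(4100+43513.96) + 2.75e-4*43513.96 + 0.003 = 52.291

52.291 dB/km


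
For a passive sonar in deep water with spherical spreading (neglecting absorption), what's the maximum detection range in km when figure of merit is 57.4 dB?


At max range FOM = TL, so 20*log10(R) = 57.4
R = 10^(57.4/20) = 741.31 m = 0.74 km

0.74 km


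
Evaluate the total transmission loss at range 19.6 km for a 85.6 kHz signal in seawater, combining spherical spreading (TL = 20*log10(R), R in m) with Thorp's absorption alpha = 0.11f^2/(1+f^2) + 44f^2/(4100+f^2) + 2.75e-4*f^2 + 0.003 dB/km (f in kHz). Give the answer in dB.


680.54 dB


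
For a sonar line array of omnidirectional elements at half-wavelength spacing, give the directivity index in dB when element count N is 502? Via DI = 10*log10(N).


DI = 10*log10(502) = 27.01

27.01 dB


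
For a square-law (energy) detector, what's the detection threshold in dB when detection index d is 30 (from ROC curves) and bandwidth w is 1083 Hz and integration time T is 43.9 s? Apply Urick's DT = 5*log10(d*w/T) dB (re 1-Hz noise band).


DT = 5*log10(d*w/T) = 5*log10(30 * 1083 / 43.9) = 5*log10(740.09) = 14.35

14.35 dB


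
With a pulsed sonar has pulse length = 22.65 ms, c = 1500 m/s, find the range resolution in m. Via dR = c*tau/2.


16.9875 m


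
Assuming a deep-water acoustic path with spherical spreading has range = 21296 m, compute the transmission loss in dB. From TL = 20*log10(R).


TL = 20*log10(21296) = 86.57

86.57 dB


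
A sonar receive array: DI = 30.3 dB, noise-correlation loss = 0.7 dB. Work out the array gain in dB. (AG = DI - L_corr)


29.6 dB


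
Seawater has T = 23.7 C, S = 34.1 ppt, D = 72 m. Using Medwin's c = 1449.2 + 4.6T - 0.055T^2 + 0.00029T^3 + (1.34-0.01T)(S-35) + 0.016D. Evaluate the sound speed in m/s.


c = 1449.2 + 4.6*23.7 - 0.055*23.7^2 + 0.00029*23.7^3 + (1.34 - 0.01*23.7)*(34.1 - 35) + 0.016*72 = 1531.35

1531.35 m/s


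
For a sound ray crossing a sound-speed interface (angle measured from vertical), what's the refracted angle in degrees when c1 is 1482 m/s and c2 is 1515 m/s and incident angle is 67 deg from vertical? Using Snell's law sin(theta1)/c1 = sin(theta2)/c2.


70.22 deg
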